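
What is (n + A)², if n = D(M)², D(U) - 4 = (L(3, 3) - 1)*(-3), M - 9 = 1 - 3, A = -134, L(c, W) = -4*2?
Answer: 683929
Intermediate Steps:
L(c, W) = -8
M = 7 (M = 9 + (1 - 3) = 9 - 2 = 7)
D(U) = 31 (D(U) = 4 + (-8 - 1)*(-3) = 4 - 9*(-3) = 4 + 27 = 31)
n = 961 (n = 31² = 961)
(n + A)² = (961 - 134)² = 827² = 683929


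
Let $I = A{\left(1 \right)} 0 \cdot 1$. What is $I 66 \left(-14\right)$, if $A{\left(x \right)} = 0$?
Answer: $0$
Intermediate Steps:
$I = 0$ ($I = 0 \cdot 0 \cdot 1 = 0 \cdot 1 = 0$)
$I 66 \left(-14\right) = 0 \cdot 66 \left(-14\right) = 0 \left(-924\right) = 0$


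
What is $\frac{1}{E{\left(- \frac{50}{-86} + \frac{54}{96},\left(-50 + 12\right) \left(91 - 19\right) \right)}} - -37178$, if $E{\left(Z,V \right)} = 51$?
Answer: $\frac{1896079}{51} \approx 37178.0$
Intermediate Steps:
$\frac{1}{E{\left(- \frac{50}{-86} + \frac{54}{96},\left(-50 + 12\right) \left(91 - 19\right) \right)}} - -37178 = \frac{1}{51} - -37178 = \frac{1}{51} + 37178 = \frac{1896079}{51}$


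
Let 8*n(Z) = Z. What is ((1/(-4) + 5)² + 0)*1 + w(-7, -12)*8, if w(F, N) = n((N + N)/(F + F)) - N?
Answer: 13471/112 ≈ 120.28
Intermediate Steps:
n(Z) = Z/8
w(F, N) = -N + N/(8*F) (w(F, N) = ((N + N)/(F + F))/8 - N = ((2*N)/((2*F)))/8 - N = ((2*N)*(1/(2*F)))/8 - N = (N/F)/8 - N = N/(8*F) - N = -N + N/(8*F))
((1/(-4) + 5)² + 0)*1 + w(-7, -12)*8 = ((1/(-4) + 5)² + 0)*1 + (-1*(-12) + (⅛)*(-12)/(-7))*8 = ((-¼ + 5)² + 0)*1 + (12 + (⅛)*(-12)*(-⅐))*8 = ((19/4)² + 0)*1 + (12 + 3/14)*8 = (361/16 + 0)*1 + (171/14)*8 = (361/16)*1 + 684/7 = 361/16 + 684/7 = 13471/112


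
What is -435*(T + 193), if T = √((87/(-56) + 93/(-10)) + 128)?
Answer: -83955 - 87*√2296070/28 ≈ -88663.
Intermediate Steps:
T = √2296070/140 (T = √((87*(-1/56) + 93*(-⅒)) + 128) = √((-87/56 - 93/10) + 128) = √(-3039/280 + 128) = √(32801/280) = √2296070/140 ≈ 10.823)
-435*(T + 193) = -435*(√2296070/140 + 193) = -435*(193 + √2296070/140) = -83955 - 87*√2296070/28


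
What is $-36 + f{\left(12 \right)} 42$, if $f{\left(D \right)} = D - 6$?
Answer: $216$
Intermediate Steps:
$f{\left(D \right)} = -6 + D$ ($f{\left(D \right)} = D - 6 = -6 + D$)
$-36 + f{\left(12 \right)} 42 = -36 + \left(-6 + 12\right) 42 = -36 + 6 \cdot 42 = -36 + 252 = 216$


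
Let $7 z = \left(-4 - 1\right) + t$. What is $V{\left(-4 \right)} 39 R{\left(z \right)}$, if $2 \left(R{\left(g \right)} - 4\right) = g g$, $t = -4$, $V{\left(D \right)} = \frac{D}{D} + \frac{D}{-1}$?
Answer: $\frac{92235}{98} \approx 941.17$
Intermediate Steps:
$V{\left(D \right)} = 1 - D$ ($V{\left(D \right)} = 1 + D \left(-1\right) = 1 - D$)
$z = - \frac{9}{7}$ ($z = \frac{\left(-4 - 1\right) - 4}{7} = \frac{-5 - 4}{7} = \frac{1}{7} \left(-9\right) = - \frac{9}{7} \approx -1.2857$)
$R{\left(g \right)} = 4 + \frac{g^{2}}{2}$ ($R{\left(g \right)} = 4 + \frac{g g}{2} = 4 + \frac{g^{2}}{2}$)
$V{\left(-4 \right)} 39 R{\left(z \right)} = \left(1 - -4\right) 39 \left(4 + \frac{\left(- \frac{9}{7}\right)^{2}}{2}\right) = \left(1 + 4\right) 39 \left(4 + \frac{1}{2} \cdot \frac{81}{49}\right) = 5 \cdot 39 \left(4 + \frac{81}{98}\right) = 195 \cdot \frac{473}{98} = \frac{92235}{98}$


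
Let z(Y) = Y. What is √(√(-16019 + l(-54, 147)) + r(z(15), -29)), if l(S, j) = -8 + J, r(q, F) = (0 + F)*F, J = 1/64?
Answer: √(13456 + 2*I*√1025727)/4 ≈ 29.082 + 2.1766*I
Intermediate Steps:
J = 1/64 ≈ 0.015625
r(q, F) = F² (r(q, F) = F*F = F²)
l(S, j) = -511/64 (l(S, j) = -8 + 1/64 = -511/64)
√(√(-16019 + l(-54, 147)) + r(z(15), -29)) = √(√(-16019 - 511/64) + (-29)²) = √(√(-1025727/64) + 841) = √(I*√1025727/8 + 841) = √(841 + I*√1025727/8)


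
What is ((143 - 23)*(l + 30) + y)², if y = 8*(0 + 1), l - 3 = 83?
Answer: 193989184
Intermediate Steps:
l = 86 (l = 3 + 83 = 86)
y = 8 (y = 8*1 = 8)
((143 - 23)*(l + 30) + y)² = ((143 - 23)*(86 + 30) + 8)² = (120*116 + 8)² = (13920 + 8)² = 13928² = 193989184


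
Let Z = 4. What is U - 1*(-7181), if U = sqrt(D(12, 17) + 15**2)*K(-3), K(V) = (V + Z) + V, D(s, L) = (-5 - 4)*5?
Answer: 7181 - 12*sqrt(5) ≈ 7154.2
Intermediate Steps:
D(s, L) = -45 (D(s, L) = -9*5 = -45)
K(V) = 4 + 2*V (K(V) = (V + 4) + V = (4 + V) + V = 4 + 2*V)
U = -12*sqrt(5) (U = sqrt(-45 + 15**2)*(4 + 2*(-3)) = sqrt(-45 + 225)*(4 - 6) = sqrt(180)*(-2) = (6*sqrt(5))*(-2) = -12*sqrt(5) ≈ -26.833)
U - 1*(-7181) = -12*sqrt(5) - 1*(-7181) = -12*sqrt(5) + 7181 = 7181 - 12*sqrt(5)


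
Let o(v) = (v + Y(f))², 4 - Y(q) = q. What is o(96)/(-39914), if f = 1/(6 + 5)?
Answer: -172543/689942 ≈ -0.25008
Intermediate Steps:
f = 1/11 ≈ 0.090909
Y(q) = 4 - q
o(v) = (43/11 + v)² (o(v) = (v + (4 - 1*1/11))² = (v + (4 - 1/11))² = (v + 43/11)² = (43/11 + v)²)
o(96)/(-39914) = ((43 + 11*96)²/121)/(-39914) = ((43 + 1056)²/121)*(-1/39914) = ((1/121)*1099²)*(-1/39914) = ((1/121)*1207801)*(-1/39914) = (1207801/121)*(-1/39914) = -172543/689942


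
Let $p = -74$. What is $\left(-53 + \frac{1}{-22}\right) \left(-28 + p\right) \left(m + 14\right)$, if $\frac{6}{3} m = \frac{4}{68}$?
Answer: $\frac{1669977}{22} \approx 75908.0$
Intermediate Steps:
$m = \frac{1}{34}$ ($m = \frac{4 \cdot \frac{1}{68}}{2} = \frac{1}{2} \cdot \frac{1}{17} = \frac{1}{34} \approx 0.029412$)
$\left(-53 + \frac{1}{-22}\right) \left(-28 + p\right) \left(m + 14\right) = \left(-53 + \frac{1}{-22}\right) \left(-28 - 74\right) \left(\frac{1}{34} + 14\right) = \left(-53 - \frac{1}{22}\right) \left(-102\right) \frac{477}{34} = \left(- \frac{1167}{22}\right) \left(-102\right) \frac{477}{34} = \frac{59517}{11} \cdot \frac{477}{34} = \frac{1669977}{22}$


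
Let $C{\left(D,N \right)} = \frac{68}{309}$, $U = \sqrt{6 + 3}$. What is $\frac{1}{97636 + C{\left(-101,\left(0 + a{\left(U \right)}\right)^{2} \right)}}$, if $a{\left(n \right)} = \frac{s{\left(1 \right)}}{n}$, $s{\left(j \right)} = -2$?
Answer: $\frac{309}{30169592} \approx 1.0242 \cdot 10^{-5}$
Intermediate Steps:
$U = 3$ ($U = \sqrt{9} = 3$)
$a{\left(n \right)} = - \frac{2}{n}$
$C{\left(D,N \right)} = \frac{68}{309}$ ($C{\left(D,N \right)} = 68 \cdot \frac{1}{309} = \frac{68}{309}$)
$\frac{1}{97636 + C{\left(-101,\left(0 + a{\left(U \right)}\right)^{2} \right)}} = \frac{1}{97636 + \frac{68}{309}} = \frac{1}{\frac{30169592}{309}} = \frac{309}{30169592}$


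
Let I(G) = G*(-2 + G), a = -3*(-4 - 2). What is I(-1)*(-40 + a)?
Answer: -66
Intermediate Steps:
a = 18 (a = -3*(-6) = 18)
I(-1)*(-40 + a) = (-(-2 - 1))*(-40 + 18) = -1*(-3)*(-22) = 3*(-22) = -66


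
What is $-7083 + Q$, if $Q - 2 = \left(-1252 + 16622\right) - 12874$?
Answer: $-4585$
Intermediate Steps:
$Q = 2498$ ($Q = 2 + \left(\left(-1252 + 16622\right) - 12874\right) = 2 + \left(15370 - 12874\right) = 2 + 2496 = 2498$)
$-7083 + Q = -7083 + 2498 = -4585$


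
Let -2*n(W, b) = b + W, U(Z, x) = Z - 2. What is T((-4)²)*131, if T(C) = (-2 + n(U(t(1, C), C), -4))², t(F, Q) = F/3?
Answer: 3275/36 ≈ 90.972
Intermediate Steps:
t(F, Q) = F/3 (t(F, Q) = F*(⅓) = F/3)
U(Z, x) = -2 + Z
n(W, b) = -W/2 - b/2 (n(W, b) = -(b + W)/2 = -(W + b)/2 = -W/2 - b/2)
T(C) = 25/36 (T(C) = (-2 + (-(-2 + (⅓)*1)/2 - ½*(-4)))² = (-2 + (-(-2 + ⅓)/2 + 2))² = (-2 + (-½*(-5/3) + 2))² = (-2 + (⅚ + 2))² = (-2 + 17/6)² = (⅚)² = 25/36)
T((-4)²)*131 = (25/36)*131 = 3275/36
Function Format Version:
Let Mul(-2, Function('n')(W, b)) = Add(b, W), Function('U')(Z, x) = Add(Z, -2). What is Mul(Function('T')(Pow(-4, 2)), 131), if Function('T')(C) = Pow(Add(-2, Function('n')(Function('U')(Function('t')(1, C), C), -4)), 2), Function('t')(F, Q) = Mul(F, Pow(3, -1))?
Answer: Rational(3275, 36) ≈ 90.972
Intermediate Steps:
Function('t')(F, Q) = Mul(Rational(1, 3), F) (Function('t')(F, Q) = Mul(F, Rational(1, 3)) = Mul(Rational(1, 3), F))
Function('U')(Z, x) = Add(-2, Z)
Function('n')(W, b) = Add(Mul(Rational(-1, 2), W), Mul(Rational(-1, 2), b)) (Function('n')(W, b) = Mul(Rational(-1, 2), Add(b, W)) = Mul(Rational(-1, 2), Add(W, b)) = Add(Mul(Rational(-1, 2), W), Mul(Rational(-1, 2), b)))
Function('T')(C) = Rational(25, 36) (Function('T')(C) = Pow(Add(-2, Add(Mul(Rational(-1, 2), Add(-2, Mul(Rational(1, 3), 1))), Mul(Rational(-1, 2), -4))), 2) = Pow(Add(-2, Add(Mul(Rational(-1, 2), Add(-2, Rational(1, 3))), 2)), 2) = Pow(Add(-2, Add(Mul(Rational(-1, 2), Rational(-5, 3)), 2)), 2) = Pow(Add(-2, Add(Rational(5, 6), 2)), 2) = Pow(Add(-2, Rational(17, 6)), 2) = Pow(Rational(5, 6), 2) = Rational(25, 36))
Mul(Function('T')(Pow(-4, 2)), 131) = Mul(Rational(25, 36), 131) = Rational(3275, 36)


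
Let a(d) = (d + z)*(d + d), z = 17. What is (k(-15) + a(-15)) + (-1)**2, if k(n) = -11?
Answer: -70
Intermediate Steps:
a(d) = 2*d*(17 + d) (a(d) = (d + 17)*(d + d) = (17 + d)*(2*d) = 2*d*(17 + d))
(k(-15) + a(-15)) + (-1)**2 = (-11 + 2*(-15)*(17 - 15)) + (-1)**2 = (-11 + 2*(-15)*2) + 1 = (-11 - 60) + 1 = -71 + 1 = -70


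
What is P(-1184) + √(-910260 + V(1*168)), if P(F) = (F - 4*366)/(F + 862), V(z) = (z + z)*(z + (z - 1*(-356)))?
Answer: 1324/161 + 2*I*√169437 ≈ 8.2236 + 823.25*I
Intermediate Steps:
V(z) = 2*z*(356 + 2*z) (V(z) = (2*z)*(z + (z + 356)) = (2*z)*(z + (356 + z)) = (2*z)*(356 + 2*z) = 2*z*(356 + 2*z))
P(F) = (-1464 + F)/(862 + F) (P(F) = (F - 1464)/(862 + F) = (-1464 + F)/(862 + F))
P(-1184) + √(-910260 + V(1*168)) = (-1464 - 1184)/(862 - 1184) + √(-910260 + 4*(1*168)*(178 + 1*168)) = -2648/(-322) + √(-910260 + 4*168*(178 + 168)) = -1/322*(-2648) + √(-910260 + 4*168*346) = 1324/161 + √(-910260 + 232512) = 1324/161 + √(-677748) = 1324/161 + 2*I*√169437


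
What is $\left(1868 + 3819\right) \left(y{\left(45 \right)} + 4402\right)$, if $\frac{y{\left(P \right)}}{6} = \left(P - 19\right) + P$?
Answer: $27456836$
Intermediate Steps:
$y{\left(P \right)} = -114 + 12 P$ ($y{\left(P \right)} = 6 \left(\left(P - 19\right) + P\right) = 6 \left(\left(-19 + P\right) + P\right) = 6 \left(-19 + 2 P\right) = -114 + 12 P$)
$\left(1868 + 3819\right) \left(y{\left(45 \right)} + 4402\right) = \left(1868 + 3819\right) \left(\left(-114 + 12 \cdot 45\right) + 4402\right) = 5687 \left(\left(-114 + 540\right) + 4402\right) = 5687 \left(426 + 4402\right) = 5687 \cdot 4828 = 27456836$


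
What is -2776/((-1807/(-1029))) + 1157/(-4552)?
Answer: -13004896907/8225464 ≈ -1581.1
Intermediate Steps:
-2776/((-1807/(-1029))) + 1157/(-4552) = -2776/((-1807*(-1/1029))) + 1157*(-1/4552) = -2776/1807/1029 - 1157/4552 = -2776*1029/1807 - 1157/4552 = -2856504/1807 - 1157/4552 = -13004896907/8225464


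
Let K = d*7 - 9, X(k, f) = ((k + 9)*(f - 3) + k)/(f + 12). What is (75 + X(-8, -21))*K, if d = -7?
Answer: -41006/9 ≈ -4556.2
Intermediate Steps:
X(k, f) = (k + (-3 + f)*(9 + k))/(12 + f) (X(k, f) = ((9 + k)*(-3 + f) + k)/(12 + f) = ((-3 + f)*(9 + k) + k)/(12 + f) = (k + (-3 + f)*(9 + k))/(12 + f))
K = -58 (K = -7*7 - 9 = -49 - 9 = -58)
(75 + X(-8, -21))*K = (75 + (-27 - 2*(-8) + 9*(-21) - 21*(-8))/(12 - 21))*(-58) = (75 + (-27 + 16 - 189 + 168)/(-9))*(-58) = (75 - 1/9*(-32))*(-58) = (75 + 32/9)*(-58) = (707/9)*(-58) = -41006/9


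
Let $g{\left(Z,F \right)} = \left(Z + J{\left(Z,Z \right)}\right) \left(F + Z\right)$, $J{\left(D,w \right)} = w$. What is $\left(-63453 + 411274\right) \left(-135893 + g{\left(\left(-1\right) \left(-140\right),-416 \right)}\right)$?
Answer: $-74146046033$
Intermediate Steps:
$g{\left(Z,F \right)} = 2 Z \left(F + Z\right)$ ($g{\left(Z,F \right)} = \left(Z + Z\right) \left(F + Z\right) = 2 Z \left(F + Z\right)$)
$\left(-63453 + 411274\right) \left(-135893 + g{\left(\left(-1\right) \left(-140\right),-416 \right)}\right) = \left(-63453 + 411274\right) \left(-135893 + 2 \left(\left(-1\right) \left(-140\right)\right) \left(-416 - -140\right)\right) = 347821 \left(-135893 + 2 \cdot 140 \left(-416 + 140\right)\right) = 347821 \left(-135893 + 2 \cdot 140 \left(-276\right)\right) = 347821 \left(-135893 - 77280\right) = 347821 \left(-213173\right) = -74146046033$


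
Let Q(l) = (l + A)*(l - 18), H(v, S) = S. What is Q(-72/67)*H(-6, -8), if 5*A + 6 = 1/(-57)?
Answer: -148251408/426455 ≈ -347.64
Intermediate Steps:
A = -343/285 (A = -6/5 + (1/5)/(-57) = -6/5 + (1/5)*(-1/57) = -6/5 - 1/285 = -343/285 ≈ -1.2035)
Q(l) = (-18 + l)*(-343/285 + l) (Q(l) = (l - 343/285)*(l - 18) = (-343/285 + l)*(-18 + l) = (-18 + l)*(-343/285 + l))
Q(-72/67)*H(-6, -8) = (2058/95 + (-72/67)**2 - (-131352)/(95*67))*(-8) = (2058/95 + (-72*1/67)**2 - (-131352)/(95*67))*(-8) = (2058/95 + (-72/67)**2 - 5473/285*(-72/67))*(-8) = (2058/95 + 5184/4489 + 131352/6365)*(-8) = (18531426/426455)*(-8) = -148251408/426455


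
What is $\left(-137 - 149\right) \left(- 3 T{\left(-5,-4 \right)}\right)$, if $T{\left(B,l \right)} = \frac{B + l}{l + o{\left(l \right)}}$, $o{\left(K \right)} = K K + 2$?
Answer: $- \frac{3861}{7} \approx -551.57$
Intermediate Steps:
$o{\left(K \right)} = 2 + K^{2}$ ($o{\left(K \right)} = K^{2} + 2 = 2 + K^{2}$)
$T{\left(B,l \right)} = \frac{B + l}{2 + l + l^{2}}$ ($T{\left(B,l \right)} = \frac{B + l}{l + \left(2 + l^{2}\right)} = \frac{B + l}{2 + l + l^{2}}$)
$\left(-137 - 149\right) \left(- 3 T{\left(-5,-4 \right)}\right) = \left(-137 - 149\right) \left(- 3 \frac{-5 - 4}{2 - 4 + \left(-4\right)^{2}}\right) = - 286 \left(- 3 \frac{1}{2 - 4 + 16} \left(-9\right)\right) = - 286 \left(- 3 \cdot \frac{1}{14} \left(-9\right)\right) = - 286 \left(\left(-3\right) \left(- \frac{9}{14}\right)\right) = \left(-286\right) \frac{27}{14} = - \frac{3861}{7}$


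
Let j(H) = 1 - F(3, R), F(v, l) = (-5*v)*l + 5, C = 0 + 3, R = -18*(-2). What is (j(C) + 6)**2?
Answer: 293764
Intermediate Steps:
R = 36 (R = -3*(-12) = 36)
C = 3
F(v, l) = 5 - 5*l*v (F(v, l) = -5*l*v + 5 = 5 - 5*l*v)
j(H) = 536 (j(H) = 1 - (5 - 5*36*3) = 1 - (5 - 540) = 1 - 1*(-535) = 1 + 535 = 536)
(j(C) + 6)**2 = (536 + 6)**2 = 542**2 = 293764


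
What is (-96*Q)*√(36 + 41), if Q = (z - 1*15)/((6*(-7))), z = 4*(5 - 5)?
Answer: -240*√77/7 ≈ -300.86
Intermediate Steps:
z = 0 (z = 4*0 = 0)
Q = 5/14 (Q = (0 - 1*15)/((6*(-7))) = (0 - 15)/(-42) = -15*(-1/42) = 5/14 ≈ 0.35714)
(-96*Q)*√(36 + 41) = (-96*5/14)*√(36 + 41) = -240*√77/7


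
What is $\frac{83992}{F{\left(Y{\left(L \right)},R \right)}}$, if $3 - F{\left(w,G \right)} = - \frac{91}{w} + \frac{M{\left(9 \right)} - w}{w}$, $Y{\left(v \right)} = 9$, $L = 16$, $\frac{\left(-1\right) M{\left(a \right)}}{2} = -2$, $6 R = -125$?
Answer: $\frac{251976}{41} \approx 6145.8$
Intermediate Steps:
$R = - \frac{125}{6}$ ($R = \frac{1}{6} \left(-125\right) = - \frac{125}{6} \approx -20.833$)
$M{\left(a \right)} = 4$ ($M{\left(a \right)} = \left(-2\right) \left(-2\right) = 4$)
$F{\left(w,G \right)} = 3 + \frac{91}{w} - \frac{4 - w}{w}$ ($F{\left(w,G \right)} = 3 - \left(- \frac{91}{w} + \frac{4 - w}{w}\right) = 3 + \frac{91}{w} - \frac{4 - w}{w}$)
$\frac{83992}{F{\left(Y{\left(L \right)},R \right)}} = \frac{83992}{4 + \frac{87}{9}} = \frac{83992}{4 + 87 \cdot \frac{1}{9}} = \frac{83992}{4 + \frac{29}{3}} = \frac{83992}{\frac{41}{3}} = 83992 \cdot \frac{3}{41} = \frac{251976}{41}$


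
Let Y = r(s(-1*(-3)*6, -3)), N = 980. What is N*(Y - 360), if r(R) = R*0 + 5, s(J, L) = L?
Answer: -347900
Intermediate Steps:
r(R) = 5 (r(R) = 0 + 5 = 5)
Y = 5
N*(Y - 360) = 980*(5 - 360) = 980*(-355) = -347900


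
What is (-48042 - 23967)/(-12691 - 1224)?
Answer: 72009/13915 ≈ 5.1749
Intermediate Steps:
(-48042 - 23967)/(-12691 - 1224) = -72009/(-13915) = -72009*(-1/13915) = 72009/13915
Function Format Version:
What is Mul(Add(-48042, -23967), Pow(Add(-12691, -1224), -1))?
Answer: Rational(72009, 13915) ≈ 5.1749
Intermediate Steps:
Mul(Add(-48042, -23967), Pow(Add(-12691, -1224), -1)) = Mul(-72009, Pow(-13915, -1)) = Mul(-72009, Rational(-1, 13915)) = Rational(72009, 13915)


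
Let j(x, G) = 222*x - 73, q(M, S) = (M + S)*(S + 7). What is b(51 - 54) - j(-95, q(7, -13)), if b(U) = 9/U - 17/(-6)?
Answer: 126977/6 ≈ 21163.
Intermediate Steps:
b(U) = 17/6 + 9/U (b(U) = 9/U - 17*(-⅙) = 9/U + 17/6 = 17/6 + 9/U)
q(M, S) = (7 + S)*(M + S) (q(M, S) = (M + S)*(7 + S) = (7 + S)*(M + S))
j(x, G) = -73 + 222*x
b(51 - 54) - j(-95, q(7, -13)) = (17/6 + 9/(51 - 54)) - (-73 + 222*(-95)) = (17/6 + 9/(-3)) - (-73 - 21090) = (17/6 + 9*(-⅓)) - 1*(-21163) = (17/6 - 3) + 21163 = -⅙ + 21163 = 126977/6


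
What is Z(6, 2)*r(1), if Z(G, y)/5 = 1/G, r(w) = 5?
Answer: 25/6 ≈ 4.1667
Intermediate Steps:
Z(G, y) = 5/G
Z(6, 2)*r(1) = (5/6)*5 = (5*(⅙))*5 = (⅚)*5 = 25/6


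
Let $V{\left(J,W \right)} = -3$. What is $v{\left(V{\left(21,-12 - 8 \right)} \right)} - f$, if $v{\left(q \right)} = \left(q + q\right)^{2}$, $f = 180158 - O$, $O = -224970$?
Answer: $-405092$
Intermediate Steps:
$f = 405128$ ($f = 180158 - -224970 = 180158 + 224970 = 405128$)
$v{\left(q \right)} = 4 q^{2}$ ($v{\left(q \right)} = \left(2 q\right)^{2} = 4 q^{2}$)
$v{\left(V{\left(21,-12 - 8 \right)} \right)} - f = 4 \left(-3\right)^{2} - 405128 = 4 \cdot 9 - 405128 = 36 - 405128 = -405092$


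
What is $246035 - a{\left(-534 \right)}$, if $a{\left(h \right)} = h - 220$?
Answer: $246789$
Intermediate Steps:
$a{\left(h \right)} = -220 + h$
$246035 - a{\left(-534 \right)} = 246035 - \left(-220 - 534\right) = 246035 - -754 = 246035 + 754 = 246789$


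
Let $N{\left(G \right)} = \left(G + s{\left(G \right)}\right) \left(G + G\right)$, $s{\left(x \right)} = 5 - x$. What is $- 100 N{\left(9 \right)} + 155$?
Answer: $-8845$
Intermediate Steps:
$N{\left(G \right)} = 10 G$ ($N{\left(G \right)} = \left(G - \left(-5 + G\right)\right) \left(G + G\right) = 5 \cdot 2 G = 10 G$)
$- 100 N{\left(9 \right)} + 155 = - 100 \cdot 10 \cdot 9 + 155 = \left(-100\right) 90 + 155 = -9000 + 155 = -8845$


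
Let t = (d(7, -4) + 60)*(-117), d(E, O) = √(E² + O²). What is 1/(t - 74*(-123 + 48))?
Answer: -98/84741 + 13*√65/141235 ≈ -0.00041437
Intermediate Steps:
t = -7020 - 117*√65 (t = (√(7² + (-4)²) + 60)*(-117) = (√(49 + 16) + 60)*(-117) = (√65 + 60)*(-117) = (60 + √65)*(-117) = -7020 - 117*√65 ≈ -7963.3)
1/(t - 74*(-123 + 48)) = 1/((-7020 - 117*√65) - 74*(-123 + 48)) = 1/((-7020 - 117*√65) - 74*(-75)) = 1/((-7020 - 117*√65) + 5550) = 1/(-1470 - 117*√65)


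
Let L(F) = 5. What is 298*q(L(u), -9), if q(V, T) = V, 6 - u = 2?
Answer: 1490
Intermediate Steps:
u = 4 (u = 6 - 1*2 = 6 - 2 = 4)
298*q(L(u), -9) = 298*5 = 1490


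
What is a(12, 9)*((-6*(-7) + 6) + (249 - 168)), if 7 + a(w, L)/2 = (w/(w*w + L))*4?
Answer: -29326/17 ≈ -1725.1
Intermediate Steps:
a(w, L) = -14 + 8*w/(L + w²) (a(w, L) = -14 + 2*((w/(w*w + L))*4) = -14 + 2*((w/(w² + L))*4) = -14 + 2*((w/(L + w²))*4) = -14 + 2*(4*w/(L + w²)) = -14 + 8*w/(L + w²))
a(12, 9)*((-6*(-7) + 6) + (249 - 168)) = (2*(-7*9 - 7*12² + 4*12)/(9 + 12²))*((-6*(-7) + 6) + (249 - 168)) = (2*(-63 - 7*144 + 48)/(9 + 144))*((42 + 6) + 81) = (2*(-63 - 1008 + 48)/153)*(48 + 81) = (2*(1/153)*(-1023))*129 = -682/51*129 = -29326/17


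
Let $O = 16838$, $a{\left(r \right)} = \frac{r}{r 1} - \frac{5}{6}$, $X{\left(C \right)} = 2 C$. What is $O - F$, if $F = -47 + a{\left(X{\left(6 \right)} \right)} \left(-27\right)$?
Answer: $\frac{33779}{2} \approx 16890.0$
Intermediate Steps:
$a{\left(r \right)} = \frac{1}{6}$ ($a{\left(r \right)} = \frac{r}{r} - \frac{5}{6} = 1 - \frac{5}{6} = \frac{1}{6}$)
$F = - \frac{103}{2}$ ($F = -47 + \frac{1}{6} \left(-27\right) = -47 - \frac{9}{2} = - \frac{103}{2} \approx -51.5$)
$O - F = 16838 - - \frac{103}{2} = 16838 + \frac{103}{2} = \frac{33779}{2}$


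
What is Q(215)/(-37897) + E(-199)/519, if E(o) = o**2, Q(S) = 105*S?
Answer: 1489042672/19668543 ≈ 75.707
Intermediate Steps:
Q(215)/(-37897) + E(-199)/519 = (105*215)/(-37897) + (-199)**2/519 = 22575*(-1/37897) + 39601*(1/519) = -22575/37897 + 39601/519 = 1489042672/19668543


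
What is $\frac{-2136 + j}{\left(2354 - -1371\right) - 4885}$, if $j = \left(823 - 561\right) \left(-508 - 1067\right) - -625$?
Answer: $\frac{414161}{1160} \approx 357.04$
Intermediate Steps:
$j = -412025$ ($j = 262 \left(-1575\right) + 625 = -412650 + 625 = -412025$)
$\frac{-2136 + j}{\left(2354 - -1371\right) - 4885} = \frac{-2136 - 412025}{\left(2354 - -1371\right) - 4885} = - \frac{414161}{\left(2354 + 1371\right) - 4885} = - \frac{414161}{3725 - 4885} = - \frac{414161}{-1160} = \left(-414161\right) \left(- \frac{1}{1160}\right) = \frac{414161}{1160}$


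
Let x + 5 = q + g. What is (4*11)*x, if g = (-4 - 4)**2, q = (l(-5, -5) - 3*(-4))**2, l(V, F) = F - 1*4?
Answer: 2992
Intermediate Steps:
l(V, F) = -4 + F (l(V, F) = F - 4 = -4 + F)
q = 9 (q = ((-4 - 5) - 3*(-4))**2 = (-9 + 12)**2 = 3**2 = 9)
g = 64 (g = (-8)**2 = 64)
x = 68 (x = -5 + (9 + 64) = -5 + 73 = 68)
(4*11)*x = (4*11)*68 = 44*68 = 2992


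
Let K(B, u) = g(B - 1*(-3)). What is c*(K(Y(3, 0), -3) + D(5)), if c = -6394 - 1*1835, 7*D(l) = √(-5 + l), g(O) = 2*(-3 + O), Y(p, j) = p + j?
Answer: -49374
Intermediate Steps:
Y(p, j) = j + p
g(O) = -6 + 2*O
K(B, u) = 2*B (K(B, u) = -6 + 2*(B - 1*(-3)) = -6 + 2*(B + 3) = -6 + 2*(3 + B) = -6 + (6 + 2*B) = 2*B)
D(l) = √(-5 + l)/7
c = -8229 (c = -6394 - 1835 = -8229)
c*(K(Y(3, 0), -3) + D(5)) = -8229*(2*(0 + 3) + √(-5 + 5)/7) = -8229*(2*3 + √0/7) = -8229*(6 + (⅐)*0) = -8229*(6 + 0) = -8229*6 = -49374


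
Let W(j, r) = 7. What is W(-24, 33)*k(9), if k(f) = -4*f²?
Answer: -2268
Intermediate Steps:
W(-24, 33)*k(9) = 7*(-4*9²) = 7*(-4*81) = 7*(-324) = -2268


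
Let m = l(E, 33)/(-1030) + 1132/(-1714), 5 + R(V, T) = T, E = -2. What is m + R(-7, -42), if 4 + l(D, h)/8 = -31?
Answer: -4183039/88271 ≈ -47.389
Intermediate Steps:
R(V, T) = -5 + T
l(D, h) = -280 (l(D, h) = -32 + 8*(-31) = -32 - 248 = -280)
m = -34302/88271 (m = -280/(-1030) + 1132/(-1714) = -280*(-1/1030) + 1132*(-1/1714) = 28/103 - 566/857 = -34302/88271 ≈ -0.38860)
m + R(-7, -42) = -34302/88271 + (-5 - 42) = -34302/88271 - 47 = -4183039/88271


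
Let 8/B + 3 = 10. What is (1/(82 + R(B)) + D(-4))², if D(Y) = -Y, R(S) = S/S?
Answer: 110889/6889 ≈ 16.097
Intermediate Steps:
B = 8/7 (B = 8/(-3 + 10) = 8/7 ≈ 1.1429)
R(S) = 1
(1/(82 + R(B)) + D(-4))² = (1/(82 + 1) - 1*(-4))² = (1/83 + 4)² = (333/83)² = 110889/6889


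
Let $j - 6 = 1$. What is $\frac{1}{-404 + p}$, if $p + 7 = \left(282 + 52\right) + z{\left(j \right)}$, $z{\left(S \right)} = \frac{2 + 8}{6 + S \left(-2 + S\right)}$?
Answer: $- \frac{41}{3147} \approx -0.013028$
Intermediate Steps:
$j = 7$ ($j = 6 + 1 = 7$)
$z{\left(S \right)} = \frac{10}{6 + S \left(-2 + S\right)}$
$p = \frac{13417}{41}$ ($p = -7 + \left(\left(282 + 52\right) + \frac{10}{6 + 7^{2} - 14}\right) = -7 + \left(334 + \frac{10}{6 + 49 - 14}\right) = -7 + \left(334 + \frac{10}{41}\right) = -7 + \frac{13704}{41} = \frac{13417}{41} \approx 327.24$)
$\frac{1}{-404 + p} = \frac{1}{-404 + \frac{13417}{41}} = \frac{1}{- \frac{3147}{41}} = - \frac{41}{3147}$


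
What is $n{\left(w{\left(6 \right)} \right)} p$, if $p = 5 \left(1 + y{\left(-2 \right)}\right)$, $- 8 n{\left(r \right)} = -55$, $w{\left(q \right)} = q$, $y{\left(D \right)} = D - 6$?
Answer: $- \frac{1925}{8} \approx -240.63$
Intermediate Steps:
$y{\left(D \right)} = -6 + D$ ($y{\left(D \right)} = D - 6 = -6 + D$)
$n{\left(r \right)} = \frac{55}{8}$ ($n{\left(r \right)} = \left(- \frac{1}{8}\right) \left(-55\right) = \frac{55}{8}$)
$p = -35$ ($p = 5 \left(1 - 8\right) = 5 \left(-7\right) = -35$)
$n{\left(w{\left(6 \right)} \right)} p = \frac{55}{8} \left(-35\right) = - \frac{1925}{8}$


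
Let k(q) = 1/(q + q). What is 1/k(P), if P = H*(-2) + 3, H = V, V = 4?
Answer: -10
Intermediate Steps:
H = 4
P = -5 (P = 4*(-2) + 3 = -8 + 3 = -5)
k(q) = 1/(2*q)
1/k(P) = 1/((1/2)/(-5)) = 1/((1/2)*(-1/5)) = 1/(-1/10) = -10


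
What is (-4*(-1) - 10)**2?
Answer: 36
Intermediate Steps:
(-4*(-1) - 10)**2 = (4 - 10)**2 = (-6)**2 = 36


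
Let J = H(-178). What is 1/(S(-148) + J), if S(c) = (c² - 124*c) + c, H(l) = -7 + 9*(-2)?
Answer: 1/40083 ≈ 2.4948e-5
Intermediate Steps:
H(l) = -25 (H(l) = -7 - 18 = -25)
J = -25
S(c) = c² - 123*c
1/(S(-148) + J) = 1/(-148*(-123 - 148) - 25) = 1/(-148*(-271) - 25) = 1/(40108 - 25) = 1/40083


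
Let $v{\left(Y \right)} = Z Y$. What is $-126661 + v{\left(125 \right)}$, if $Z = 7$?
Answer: $-125786$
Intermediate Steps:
$v{\left(Y \right)} = 7 Y$
$-126661 + v{\left(125 \right)} = -126661 + 7 \cdot 125 = -126661 + 875 = -125786$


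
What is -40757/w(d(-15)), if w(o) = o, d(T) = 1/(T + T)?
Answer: 1222710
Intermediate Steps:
d(T) = 1/(2*T)
-40757/w(d(-15)) = -40757/((1/2)/(-15)) = -40757/((1/2)*(-1/15)) = -40757/(-1/30) = -40757*(-30) = 1222710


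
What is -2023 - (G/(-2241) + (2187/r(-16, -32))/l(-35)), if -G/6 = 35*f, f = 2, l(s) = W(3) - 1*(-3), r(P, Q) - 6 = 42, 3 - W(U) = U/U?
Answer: -121450243/59760 ≈ -2032.3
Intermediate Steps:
W(U) = 2 (W(U) = 3 - U/U = 3 - 1*1 = 3 - 1 = 2)
r(P, Q) = 48 (r(P, Q) = 6 + 42 = 48)
l(s) = 5 (l(s) = 2 - 1*(-3) = 2 + 3 = 5)
G = -420 (G = -210*2 = -6*70 = -420)
-2023 - (G/(-2241) + (2187/r(-16, -32))/l(-35)) = -2023 - (-420/(-2241) + (2187/48)/5) = -2023 - (-420*(-1/2241) + (2187*(1/48))*(1/5)) = -2023 - (140/747 + (729/16)*(1/5)) = -2023 - (140/747 + 729/80) = -2023 - 1*555763/59760 = -2023 - 555763/59760 = -121450243/59760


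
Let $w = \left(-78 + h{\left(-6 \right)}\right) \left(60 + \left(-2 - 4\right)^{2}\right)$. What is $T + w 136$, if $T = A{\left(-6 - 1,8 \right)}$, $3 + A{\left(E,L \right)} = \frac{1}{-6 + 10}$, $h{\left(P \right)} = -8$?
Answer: $- \frac{4491275}{4} \approx -1.1228 \cdot 10^{6}$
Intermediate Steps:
$A{\left(E,L \right)} = - \frac{11}{4}$ ($A{\left(E,L \right)} = -3 + \frac{1}{-6 + 10} = -3 + \frac{1}{4} = - \frac{11}{4}$)
$T = - \frac{11}{4} \approx -2.75$
$w = -8256$ ($w = \left(-78 - 8\right) \left(60 + \left(-2 - 4\right)^{2}\right) = - 86 \left(60 + \left(-6\right)^{2}\right) = - 86 \left(60 + 36\right) = \left(-86\right) 96 = -8256$)
$T + w 136 = - \frac{11}{4} - 1122816 = - \frac{4491275}{4}$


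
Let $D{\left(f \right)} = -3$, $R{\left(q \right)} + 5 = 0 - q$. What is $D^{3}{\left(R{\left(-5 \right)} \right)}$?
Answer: $-27$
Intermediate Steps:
$R{\left(q \right)} = -5 - q$ ($R{\left(q \right)} = -5 + \left(0 - q\right) = -5 - q$)
$D^{3}{\left(R{\left(-5 \right)} \right)} = \left(-3\right)^{3} = -27$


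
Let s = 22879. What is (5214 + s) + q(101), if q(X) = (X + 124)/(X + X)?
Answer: 5675011/202 ≈ 28094.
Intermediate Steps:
q(X) = (124 + X)/(2*X) (q(X) = (124 + X)/((2*X)) = (124 + X)*(1/(2*X)) = (124 + X)/(2*X))
(5214 + s) + q(101) = (5214 + 22879) + (½)*(124 + 101)/101 = 28093 + (½)*(1/101)*225 = 28093 + 225/202 = 5675011/202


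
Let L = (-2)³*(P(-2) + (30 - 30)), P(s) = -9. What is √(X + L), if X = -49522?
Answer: 5*I*√1978 ≈ 222.37*I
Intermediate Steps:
L = 72 (L = (-2)³*(-9 + (30 - 30)) = -8*(-9 + 0) = -8*(-9) = 72)
√(X + L) = √(-49522 + 72) = √(-49450) = 5*I*√1978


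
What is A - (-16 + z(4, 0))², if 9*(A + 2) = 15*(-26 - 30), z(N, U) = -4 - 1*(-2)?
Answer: -1258/3 ≈ -419.33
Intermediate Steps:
z(N, U) = -2 (z(N, U) = -4 + 2 = -2)
A = -286/3 (A = -2 + (15*(-26 - 30))/9 = -2 + (15*(-56))/9 = -2 + (⅑)*(-840) = -2 - 280/3 = -286/3 ≈ -95.333)
A - (-16 + z(4, 0))² = -286/3 - (-16 - 2)² = -286/3 - 1*(-18)² = -286/3 - 1*324 = -286/3 - 324 = -1258/3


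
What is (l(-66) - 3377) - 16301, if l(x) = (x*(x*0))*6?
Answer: -19678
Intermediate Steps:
l(x) = 0 (l(x) = (x*0)*6 = 0*6 = 0)
(l(-66) - 3377) - 16301 = (0 - 3377) - 16301 = -3377 - 16301 = -19678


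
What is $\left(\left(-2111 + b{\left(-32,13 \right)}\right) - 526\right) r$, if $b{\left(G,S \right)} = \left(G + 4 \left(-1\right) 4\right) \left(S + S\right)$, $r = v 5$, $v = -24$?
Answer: $466200$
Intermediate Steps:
$r = -120$ ($r = \left(-24\right) 5 = -120$)
$b{\left(G,S \right)} = 2 S \left(-16 + G\right)$ ($b{\left(G,S \right)} = \left(G - 16\right) 2 S = \left(-16 + G\right) 2 S = 2 S \left(-16 + G\right)$)
$\left(\left(-2111 + b{\left(-32,13 \right)}\right) - 526\right) r = \left(\left(-2111 + 2 \cdot 13 \left(-16 - 32\right)\right) - 526\right) \left(-120\right) = \left(\left(-2111 + 2 \cdot 13 \left(-48\right)\right) - 526\right) \left(-120\right) = \left(\left(-2111 - 1248\right) - 526\right) \left(-120\right) = \left(-3359 - 526\right) \left(-120\right) = \left(-3885\right) \left(-120\right) = 466200$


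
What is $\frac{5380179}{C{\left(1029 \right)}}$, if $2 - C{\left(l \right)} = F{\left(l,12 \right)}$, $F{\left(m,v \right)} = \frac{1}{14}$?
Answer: $\frac{25107502}{9} \approx 2.7897 \cdot 10^{6}$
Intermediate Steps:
$F{\left(m,v \right)} = \frac{1}{14}$
$C{\left(l \right)} = \frac{27}{14}$ ($C{\left(l \right)} = 2 - \frac{1}{14} = \frac{27}{14}$)
$\frac{5380179}{C{\left(1029 \right)}} = \frac{5380179}{\frac{27}{14}} = 5380179 \cdot \frac{14}{27} = \frac{25107502}{9}$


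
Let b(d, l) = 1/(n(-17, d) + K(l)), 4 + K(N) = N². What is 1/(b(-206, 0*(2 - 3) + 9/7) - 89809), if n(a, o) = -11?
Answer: -654/58735135 ≈ -1.1135e-5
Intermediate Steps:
K(N) = -4 + N²
b(d, l) = 1/(-15 + l²) (b(d, l) = 1/(-11 + (-4 + l²)) = 1/(-15 + l²))
1/(b(-206, 0*(2 - 3) + 9/7) - 89809) = 1/(1/(-15 + (0*(2 - 3) + 9/7)²) - 89809) = 1/(1/(-15 + (0*(-1) + 9*(⅐))²) - 89809) = 1/(1/(-15 + (0 + 9/7)²) - 89809) = 1/(1/(-15 + (9/7)²) - 89809) = 1/(1/(-15 + 81/49) - 89809) = 1/(1/(-654/49) - 89809) = 1/(-49/654 - 89809) = 1/(-58735135/654) = -654/58735135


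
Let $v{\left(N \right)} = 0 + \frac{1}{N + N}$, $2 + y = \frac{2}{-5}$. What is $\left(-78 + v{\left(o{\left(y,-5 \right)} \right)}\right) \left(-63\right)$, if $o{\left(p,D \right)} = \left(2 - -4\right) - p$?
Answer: $\frac{19641}{4} \approx 4910.3$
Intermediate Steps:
$y = - \frac{12}{5}$ ($y = -2 + \frac{2}{-5} = -2 + 2 \left(- \frac{1}{5}\right) = -2 - \frac{2}{5} = - \frac{12}{5} \approx -2.4$)
$o{\left(p,D \right)} = 6 - p$ ($o{\left(p,D \right)} = \left(2 + 4\right) - p = 6 - p$)
$v{\left(N \right)} = \frac{1}{2 N}$ ($v{\left(N \right)} = 0 + \frac{1}{2 N} = \frac{1}{2 N}$)
$\left(-78 + v{\left(o{\left(y,-5 \right)} \right)}\right) \left(-63\right) = \left(-78 + \frac{1}{2 \left(6 - - \frac{12}{5}\right)}\right) \left(-63\right) = \left(-78 + \frac{1}{2 \left(6 + \frac{12}{5}\right)}\right) \left(-63\right) = \left(-78 + \frac{1}{2 \cdot \frac{42}{5}}\right) \left(-63\right) = \left(-78 + \frac{1}{2} \cdot \frac{5}{42}\right) \left(-63\right) = \left(-78 + \frac{5}{84}\right) \left(-63\right) = \left(- \frac{6547}{84}\right) \left(-63\right) = \frac{19641}{4}$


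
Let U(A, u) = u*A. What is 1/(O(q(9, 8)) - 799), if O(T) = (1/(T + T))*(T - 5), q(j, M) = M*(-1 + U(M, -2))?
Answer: -272/217187 ≈ -0.0012524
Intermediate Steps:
U(A, u) = A*u
q(j, M) = M*(-1 - 2*M) (q(j, M) = M*(-1 + M*(-2)) = M*(-1 - 2*M))
O(T) = (-5 + T)/(2*T) (O(T) = (1/(2*T))*(-5 + T) = (-5 + T)/(2*T))
1/(O(q(9, 8)) - 799) = 1/((-5 + 8*(-1 - 2*8))/(2*((8*(-1 - 2*8)))) - 799) = 1/((-5 + 8*(-1 - 16))/(2*((8*(-1 - 16)))) - 799) = 1/((-5 + 8*(-17))/(2*((8*(-17)))) - 799) = 1/((½)*(-5 - 136)/(-136) - 799) = 1/((½)*(-1/136)*(-141) - 799) = 1/(141/272 - 799) = 1/(-217187/272) = -272/217187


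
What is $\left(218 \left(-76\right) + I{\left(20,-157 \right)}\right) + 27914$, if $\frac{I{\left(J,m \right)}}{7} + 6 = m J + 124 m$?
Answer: $-146952$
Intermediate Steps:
$I{\left(J,m \right)} = -42 + 868 m + 7 J m$ ($I{\left(J,m \right)} = -42 + 7 \left(m J + 124 m\right) = -42 + 7 \left(J m + 124 m\right) = -42 + 7 \left(124 m + J m\right) = -42 + \left(868 m + 7 J m\right) = -42 + 868 m + 7 J m$)
$\left(218 \left(-76\right) + I{\left(20,-157 \right)}\right) + 27914 = \left(218 \left(-76\right) + \left(-42 + 868 \left(-157\right) + 7 \cdot 20 \left(-157\right)\right)\right) + 27914 = \left(-16568 - 158298\right) + 27914 = -174866 + 27914 = -146952$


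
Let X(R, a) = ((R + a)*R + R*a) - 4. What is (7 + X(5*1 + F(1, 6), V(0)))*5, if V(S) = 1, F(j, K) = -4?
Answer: 30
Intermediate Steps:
X(R, a) = -4 + R*a + R*(R + a) (X(R, a) = (R*(R + a) + R*a) - 4 = (R*a + R*(R + a)) - 4 = -4 + R*a + R*(R + a))
(7 + X(5*1 + F(1, 6), V(0)))*5 = (7 + (-4 + (5*1 - 4)² + 2*(5*1 - 4)*1))*5 = (7 + (-4 + (5 - 4)² + 2*(5 - 4)*1))*5 = (7 + (-4 + 1² + 2*1*1))*5 = (7 + (-4 + 1 + 2))*5 = (7 - 1)*5 = 6*5 = 30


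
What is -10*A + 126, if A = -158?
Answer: 1706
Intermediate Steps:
-10*A + 126 = -10*(-158) + 126 = 1580 + 126 = 1706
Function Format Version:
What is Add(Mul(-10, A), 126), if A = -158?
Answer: 1706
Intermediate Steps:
Add(Mul(-10, A), 126) = Add(Mul(-10, -158), 126) = Add(1580, 126) = 1706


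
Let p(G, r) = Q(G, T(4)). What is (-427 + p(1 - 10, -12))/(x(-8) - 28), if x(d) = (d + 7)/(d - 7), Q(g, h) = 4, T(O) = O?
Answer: 6345/419 ≈ 15.143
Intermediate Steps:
x(d) = (7 + d)/(-7 + d)
p(G, r) = 4
(-427 + p(1 - 10, -12))/(x(-8) - 28) = (-427 + 4)/((7 - 8)/(-7 - 8) - 28) = -423/(-1/(-15) - 28) = -423/(-1/15*(-1) - 28) = -423/(1/15 - 28) = -423/(-419/15) = -423*(-15/419) = 6345/419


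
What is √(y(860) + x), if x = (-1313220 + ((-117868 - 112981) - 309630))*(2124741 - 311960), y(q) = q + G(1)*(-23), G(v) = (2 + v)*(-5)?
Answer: I*√3360350325714 ≈ 1.8331e+6*I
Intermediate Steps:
G(v) = -10 - 5*v
y(q) = 345 + q (y(q) = q + (-10 - 5*1)*(-23) = q + (-10 - 5)*(-23) = q - 15*(-23) = q + 345 = 345 + q)
x = -3360350326919 (x = (-1313220 + (-230849 - 309630))*1812781 = (-1313220 - 540479)*1812781 = -1853699*1812781 = -3360350326919)
√(y(860) + x) = √((345 + 860) - 3360350326919) = √(1205 - 3360350326919) = √(-3360350325714) = I*√3360350325714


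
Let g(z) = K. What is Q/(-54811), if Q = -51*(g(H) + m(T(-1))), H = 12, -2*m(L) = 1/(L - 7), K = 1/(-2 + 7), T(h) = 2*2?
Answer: 187/548110 ≈ 0.00034117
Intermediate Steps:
T(h) = 4
K = ⅕ (K = 1/5 = ⅕ ≈ 0.20000)
m(L) = -1/(2*(-7 + L)) (m(L) = -1/(2*(L - 7)) = -1/(2*(-7 + L)))
g(z) = ⅕
Q = -187/10 (Q = -51*(⅕ - 1/(-14 + 2*4)) = -51*(⅕ - 1/(-14 + 8)) = -51*(⅕ - 1/(-6)) = -51*(⅕ - 1*(-⅙)) = -51*(⅕ + ⅙) = -51*11/30 = -187/10 ≈ -18.700)
Q/(-54811) = -187/10/(-54811) = -187/10*(-1/54811) = 187/548110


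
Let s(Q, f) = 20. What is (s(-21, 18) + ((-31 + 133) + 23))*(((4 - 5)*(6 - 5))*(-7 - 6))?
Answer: 1885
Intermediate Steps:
(s(-21, 18) + ((-31 + 133) + 23))*(((4 - 5)*(6 - 5))*(-7 - 6)) = (20 + ((-31 + 133) + 23))*(((4 - 5)*(6 - 5))*(-7 - 6)) = (20 + (102 + 23))*(-1*1*(-13)) = (20 + 125)*(-1*(-13)) = 145*13 = 1885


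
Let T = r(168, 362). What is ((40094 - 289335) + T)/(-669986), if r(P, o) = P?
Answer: 249073/669986 ≈ 0.37176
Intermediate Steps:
T = 168
((40094 - 289335) + T)/(-669986) = ((40094 - 289335) + 168)/(-669986) = (-249241 + 168)*(-1/669986) = -249073*(-1/669986) = 249073/669986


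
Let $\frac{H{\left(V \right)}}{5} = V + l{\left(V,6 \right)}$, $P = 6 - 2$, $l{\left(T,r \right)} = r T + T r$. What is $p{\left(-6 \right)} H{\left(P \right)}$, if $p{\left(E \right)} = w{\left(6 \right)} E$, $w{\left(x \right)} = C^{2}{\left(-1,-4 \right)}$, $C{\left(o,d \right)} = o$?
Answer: $-1560$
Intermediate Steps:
$w{\left(x \right)} = 1$ ($w{\left(x \right)} = \left(-1\right)^{2} = 1$)
$l{\left(T,r \right)} = 2 T r$ ($l{\left(T,r \right)} = T r + T r = 2 T r$)
$p{\left(E \right)} = E$ ($p{\left(E \right)} = 1 E = E$)
$P = 4$
$H{\left(V \right)} = 65 V$ ($H{\left(V \right)} = 5 \left(V + 2 V 6\right) = 5 \left(V + 12 V\right) = 5 \cdot 13 V = 65 V$)
$p{\left(-6 \right)} H{\left(P \right)} = - 6 \cdot 65 \cdot 4 = \left(-6\right) 260 = -1560$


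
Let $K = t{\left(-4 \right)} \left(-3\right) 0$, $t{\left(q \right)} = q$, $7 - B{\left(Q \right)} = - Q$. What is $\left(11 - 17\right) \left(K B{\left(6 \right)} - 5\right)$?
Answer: $30$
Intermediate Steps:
$B{\left(Q \right)} = 7 + Q$ ($B{\left(Q \right)} = 7 - - Q = 7 + Q$)
$K = 0$ ($K = \left(-4\right) \left(-3\right) 0 = 12 \cdot 0 = 0$)
$\left(11 - 17\right) \left(K B{\left(6 \right)} - 5\right) = \left(11 - 17\right) \left(0 \left(7 + 6\right) - 5\right) = - 6 \left(0 \cdot 13 - 5\right) = - 6 \left(0 - 5\right) = \left(-6\right) \left(-5\right) = 30$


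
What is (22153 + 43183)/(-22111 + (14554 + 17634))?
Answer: 65336/10077 ≈ 6.4837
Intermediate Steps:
(22153 + 43183)/(-22111 + (14554 + 17634)) = 65336/(-22111 + 32188) = 65336/10077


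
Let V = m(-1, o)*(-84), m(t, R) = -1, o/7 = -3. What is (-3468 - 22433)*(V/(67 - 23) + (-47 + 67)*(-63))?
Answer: 358443939/11 ≈ 3.2586e+7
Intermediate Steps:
o = -21 (o = 7*(-3) = -21)
V = 84 (V = -1*(-84) = 84)
(-3468 - 22433)*(V/(67 - 23) + (-47 + 67)*(-63)) = (-3468 - 22433)*(84/(67 - 23) + (-47 + 67)*(-63)) = -25901*(84/44 + 20*(-63)) = -25901*(84*(1/44) - 1260) = -25901*(21/11 - 1260) = -25901*(-13839/11) = 358443939/11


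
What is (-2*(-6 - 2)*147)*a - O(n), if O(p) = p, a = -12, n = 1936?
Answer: -30160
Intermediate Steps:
(-2*(-6 - 2)*147)*a - O(n) = (-2*(-6 - 2)*147)*(-12) - 1*1936 = (-2*(-8)*147)*(-12) - 1936 = (16*147)*(-12) - 1936 = 2352*(-12) - 1936 = -28224 - 1936 = -30160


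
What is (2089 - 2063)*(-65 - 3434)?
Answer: -90974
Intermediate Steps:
(2089 - 2063)*(-65 - 3434) = 26*(-3499) = -90974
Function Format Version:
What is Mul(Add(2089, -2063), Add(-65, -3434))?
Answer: -90974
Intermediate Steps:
Mul(Add(2089, -2063), Add(-65, -3434)) = Mul(26, -3499) = -90974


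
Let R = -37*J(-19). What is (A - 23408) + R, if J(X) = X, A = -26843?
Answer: -49548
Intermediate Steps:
R = 703 (R = -37*(-19) = 703)
(A - 23408) + R = (-26843 - 23408) + 703 = -50251 + 703 = -49548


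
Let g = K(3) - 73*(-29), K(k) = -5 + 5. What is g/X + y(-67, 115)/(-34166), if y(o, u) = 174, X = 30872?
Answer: 33478847/527386376 ≈ 0.063481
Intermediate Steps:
K(k) = 0
g = 2117 (g = 0 - 73*(-29) = 0 + 2117 = 2117)
g/X + y(-67, 115)/(-34166) = 2117/30872 + 174/(-34166) = 2117*(1/30872) + 174*(-1/34166) = 2117/30872 - 87/17083 = 33478847/527386376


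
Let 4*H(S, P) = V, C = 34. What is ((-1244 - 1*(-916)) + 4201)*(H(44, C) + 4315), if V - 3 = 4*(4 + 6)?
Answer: 67014519/4 ≈ 1.6754e+7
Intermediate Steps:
V = 43 (V = 3 + 4*(4 + 6) = 3 + 4*10 = 3 + 40 = 43)
H(S, P) = 43/4 (H(S, P) = (¼)*43 = 43/4)
((-1244 - 1*(-916)) + 4201)*(H(44, C) + 4315) = ((-1244 - 1*(-916)) + 4201)*(43/4 + 4315) = ((-1244 + 916) + 4201)*(17303/4) = (-328 + 4201)*(17303/4) = 3873*(17303/4) = 67014519/4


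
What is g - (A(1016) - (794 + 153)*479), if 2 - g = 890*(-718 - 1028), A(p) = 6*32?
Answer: 2007363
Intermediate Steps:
A(p) = 192
g = 1553942 (g = 2 - 890*(-718 - 1028) = 2 - 890*(-1746) = 2 - 1*(-1553940) = 2 + 1553940 = 1553942)
g - (A(1016) - (794 + 153)*479) = 1553942 - (192 - (794 + 153)*479) = 1553942 - (192 - 947*479) = 1553942 - (192 - 1*453613) = 1553942 - (192 - 453613) = 1553942 - 1*(-453421) = 1553942 + 453421 = 2007363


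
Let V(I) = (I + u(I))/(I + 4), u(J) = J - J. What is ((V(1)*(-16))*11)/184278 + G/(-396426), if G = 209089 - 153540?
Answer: -8542010681/60877158690 ≈ -0.14032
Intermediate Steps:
u(J) = 0
V(I) = I/(4 + I) (V(I) = (I + 0)/(I + 4) = I/(4 + I))
G = 55549
((V(1)*(-16))*11)/184278 + G/(-396426) = (((1/(4 + 1))*(-16))*11)/184278 + 55549/(-396426) = (((1/5)*(-16))*11)*(1/184278) + 55549*(-1/396426) = (((1*(1/5))*(-16))*11)*(1/184278) - 55549/396426 = (((1/5)*(-16))*11)*(1/184278) - 55549/396426 = -16/5*11*(1/184278) - 55549/396426 = -176/5*1/184278 - 55549/396426 = -88/460695 - 55549/396426 = -8542010681/60877158690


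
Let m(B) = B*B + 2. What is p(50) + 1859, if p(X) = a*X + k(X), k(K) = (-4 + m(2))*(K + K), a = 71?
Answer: 5609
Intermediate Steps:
m(B) = 2 + B² (m(B) = B² + 2 = 2 + B²)
k(K) = 4*K (k(K) = (-4 + (2 + 2²))*(K + K) = (-4 + (2 + 4))*(2*K) = (-4 + 6)*(2*K) = 2*(2*K) = 4*K)
p(X) = 75*X (p(X) = 71*X + 4*X = 75*X)
p(50) + 1859 = 75*50 + 1859 = 3750 + 1859 = 5609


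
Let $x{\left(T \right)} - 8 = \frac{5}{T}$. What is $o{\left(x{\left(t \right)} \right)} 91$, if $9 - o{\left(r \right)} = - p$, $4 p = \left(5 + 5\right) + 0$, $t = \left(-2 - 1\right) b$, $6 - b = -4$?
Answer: $\frac{2093}{2} \approx 1046.5$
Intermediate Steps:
$b = 10$ ($b = 6 - -4 = 6 + 4 = 10$)
$t = -30$ ($t = \left(-2 - 1\right) 10 = \left(-3\right) 10 = -30$)
$x{\left(T \right)} = 8 + \frac{5}{T}$
$p = \frac{5}{2}$ ($p = \frac{\left(5 + 5\right) + 0}{4} = \frac{10 + 0}{4} = \frac{1}{4} \cdot 10 = \frac{5}{2} \approx 2.5$)
$o{\left(r \right)} = \frac{23}{2}$ ($o{\left(r \right)} = 9 - \left(-1\right) \frac{5}{2} = 9 - - \frac{5}{2} = 9 + \frac{5}{2} = \frac{23}{2}$)
$o{\left(x{\left(t \right)} \right)} 91 = \frac{23}{2} \cdot 91 = \frac{2093}{2}$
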